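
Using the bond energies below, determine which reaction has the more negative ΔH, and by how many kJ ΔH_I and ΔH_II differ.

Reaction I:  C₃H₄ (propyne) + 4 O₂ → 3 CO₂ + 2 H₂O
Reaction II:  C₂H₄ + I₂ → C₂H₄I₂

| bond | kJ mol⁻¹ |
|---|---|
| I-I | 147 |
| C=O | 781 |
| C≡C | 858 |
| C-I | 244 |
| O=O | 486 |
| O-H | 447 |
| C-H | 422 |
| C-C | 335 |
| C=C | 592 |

Reaction I:
  Bonds broken (reactants):
    C≡C: 1 × 858 = 858
    C-C: 1 × 335 = 335
    C-H: 4 × 422 = 1688
    O=O: 4 × 486 = 1944
    Σ(broken) = 4825 kJ
  Bonds formed (products):
    C=O: 6 × 781 = 4686
    O-H: 4 × 447 = 1788
    Σ(formed) = 6474 kJ
  ΔH_I = 4825 − 6474 = −1649 kJ
Reaction II:
  Bonds broken (reactants):
    C-H: 4 × 422 = 1688
    C=C: 1 × 592 = 592
    I-I: 1 × 147 = 147
    Σ(broken) = 2427 kJ
  Bonds formed (products):
    C-C: 1 × 335 = 335
    C-H: 4 × 422 = 1688
    C-I: 2 × 244 = 488
    Σ(formed) = 2511 kJ
  ΔH_II = 2427 − 2511 = −84 kJ
ΔH_I − ΔH_II = −1565 kJ, so reaction I has the more negative ΔH; |ΔH_I − ΔH_II| = 1565 kJ.

Reaction I, by 1565 kJ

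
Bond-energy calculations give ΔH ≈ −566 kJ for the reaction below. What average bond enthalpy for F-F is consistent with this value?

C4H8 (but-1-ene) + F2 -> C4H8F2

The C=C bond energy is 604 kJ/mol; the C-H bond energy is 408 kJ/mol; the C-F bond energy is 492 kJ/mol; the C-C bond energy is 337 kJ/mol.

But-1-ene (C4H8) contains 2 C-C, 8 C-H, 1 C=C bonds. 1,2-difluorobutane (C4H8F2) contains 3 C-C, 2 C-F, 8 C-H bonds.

D(F-F) ≈ 151 kJ/mol

Let D be the F-F bond energy.
Σ(broken) = 2×337 + 8×408 + 1×604 + 1×D = 4542 + D
Σ(formed) = 3×337 + 2×492 + 8×408 = 5259
ΔH = Σ(broken) − Σ(formed) = (4542 + D) − (5259) = −717 + D
Setting this equal to −566 kJ gives D = 151 kJ/mol.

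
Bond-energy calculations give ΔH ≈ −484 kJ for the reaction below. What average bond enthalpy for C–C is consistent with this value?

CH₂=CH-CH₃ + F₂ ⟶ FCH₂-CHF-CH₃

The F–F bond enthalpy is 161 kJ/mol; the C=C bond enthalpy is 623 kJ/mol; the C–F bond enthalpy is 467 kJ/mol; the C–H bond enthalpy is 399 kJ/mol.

D(C–C) ≈ 334 kJ/mol

Let D be the C–C bond energy.
Σ(broken) = 1×D + 6×399 + 1×623 + 1×161 = 3178 + D
Σ(formed) = 2×D + 2×467 + 6×399 = 3328 + 2D
ΔH = Σ(broken) − Σ(formed) = (3178 + D) − (3328 + 2D) = −150 − D
Setting this equal to −484 kJ gives D = 334 kJ/mol.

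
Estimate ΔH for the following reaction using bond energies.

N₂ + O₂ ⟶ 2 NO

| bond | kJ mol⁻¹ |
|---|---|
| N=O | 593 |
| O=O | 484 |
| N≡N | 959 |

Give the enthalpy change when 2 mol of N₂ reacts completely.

ΔH = +514 kJ

Bonds broken (reactants):
  N≡N: 1 × 959 = 959
  O=O: 1 × 484 = 484
  Σ(broken) = 1443 kJ
Bonds formed (products):
  N=O: 2 × 593 = 1186
  Σ(formed) = 1186 kJ
ΔH = Σ(broken) − Σ(formed) = 1443 − 1186 = +257 kJ
For 2× the reaction as written: 2 × (+257) = +514 kJ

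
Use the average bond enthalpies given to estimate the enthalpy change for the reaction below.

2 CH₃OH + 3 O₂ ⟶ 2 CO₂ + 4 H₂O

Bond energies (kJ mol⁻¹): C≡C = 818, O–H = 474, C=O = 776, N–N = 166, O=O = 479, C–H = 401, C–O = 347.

Bonds broken (reactants):
  C–H: 6 × 401 = 2406
  C–O: 2 × 347 = 694
  O–H: 2 × 474 = 948
  O=O: 3 × 479 = 1437
  Σ(broken) = 5485 kJ
Bonds formed (products):
  C=O: 4 × 776 = 3104
  O–H: 8 × 474 = 3792
  Σ(formed) = 6896 kJ
ΔH = Σ(broken) − Σ(formed) = 5485 − 6896 = −1411 kJ

ΔH ≈ −1411 kJ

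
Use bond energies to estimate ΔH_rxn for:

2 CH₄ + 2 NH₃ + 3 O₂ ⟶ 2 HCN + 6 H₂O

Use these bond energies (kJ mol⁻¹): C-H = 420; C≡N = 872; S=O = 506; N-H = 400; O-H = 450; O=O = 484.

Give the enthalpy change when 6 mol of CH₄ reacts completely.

ΔH = −2316 kJ

Bonds broken (reactants):
  C-H: 8 × 420 = 3360
  N-H: 6 × 400 = 2400
  O=O: 3 × 484 = 1452
  Σ(broken) = 7212 kJ
Bonds formed (products):
  C≡N: 2 × 872 = 1744
  C-H: 2 × 420 = 840
  O-H: 12 × 450 = 5400
  Σ(formed) = 7984 kJ
ΔH = Σ(broken) − Σ(formed) = 7212 − 7984 = −772 kJ
For 3× the reaction as written: 3 × (−772) = −2316 kJ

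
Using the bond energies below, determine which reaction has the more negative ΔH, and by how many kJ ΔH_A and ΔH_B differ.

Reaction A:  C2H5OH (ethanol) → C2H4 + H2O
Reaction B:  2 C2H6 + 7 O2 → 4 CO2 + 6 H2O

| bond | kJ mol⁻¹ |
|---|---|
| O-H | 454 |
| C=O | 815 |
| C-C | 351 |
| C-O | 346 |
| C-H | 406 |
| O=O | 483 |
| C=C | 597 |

Reaction A:
  Bonds broken (reactants):
    C-C: 1 × 351 = 351
    C-H: 5 × 406 = 2030
    C-O: 1 × 346 = 346
    O-H: 1 × 454 = 454
    Σ(broken) = 3181 kJ
  Bonds formed (products):
    C-H: 4 × 406 = 1624
    C=C: 1 × 597 = 597
    O-H: 2 × 454 = 908
    Σ(formed) = 3129 kJ
  ΔH_A = 3181 − 3129 = +52 kJ
Reaction B:
  Bonds broken (reactants):
    C-C: 2 × 351 = 702
    C-H: 12 × 406 = 4872
    O=O: 7 × 483 = 3381
    Σ(broken) = 8955 kJ
  Bonds formed (products):
    C=O: 8 × 815 = 6520
    O-H: 12 × 454 = 5448
    Σ(formed) = 11968 kJ
  ΔH_B = 8955 − 11968 = −3013 kJ
ΔH_A − ΔH_B = +3065 kJ, so reaction B has the more negative ΔH; |ΔH_A − ΔH_B| = 3065 kJ.

Reaction B, by 3065 kJ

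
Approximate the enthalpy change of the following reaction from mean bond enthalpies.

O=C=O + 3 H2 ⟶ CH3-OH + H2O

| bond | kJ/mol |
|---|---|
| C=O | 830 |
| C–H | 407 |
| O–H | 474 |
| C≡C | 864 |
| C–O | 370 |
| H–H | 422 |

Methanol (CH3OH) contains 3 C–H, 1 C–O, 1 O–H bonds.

Bonds broken (reactants):
  C=O: 2 × 830 = 1660
  H–H: 3 × 422 = 1266
  Σ(broken) = 2926 kJ
Bonds formed (products):
  C–H: 3 × 407 = 1221
  C–O: 1 × 370 = 370
  O–H: 3 × 474 = 1422
  Σ(formed) = 3013 kJ
ΔH = Σ(broken) − Σ(formed) = 2926 − 3013 = −87 kJ

ΔH ≈ −87 kJ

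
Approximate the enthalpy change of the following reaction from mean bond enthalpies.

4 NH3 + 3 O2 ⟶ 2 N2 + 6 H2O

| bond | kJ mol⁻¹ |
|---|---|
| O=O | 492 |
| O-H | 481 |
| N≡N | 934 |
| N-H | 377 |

ΔH ≈ −1640 kJ

Bonds broken (reactants):
  N-H: 12 × 377 = 4524
  O=O: 3 × 492 = 1476
  Σ(broken) = 6000 kJ
Bonds formed (products):
  N≡N: 2 × 934 = 1868
  O-H: 12 × 481 = 5772
  Σ(formed) = 7640 kJ
ΔH = Σ(broken) − Σ(formed) = 6000 − 7640 = −1640 kJ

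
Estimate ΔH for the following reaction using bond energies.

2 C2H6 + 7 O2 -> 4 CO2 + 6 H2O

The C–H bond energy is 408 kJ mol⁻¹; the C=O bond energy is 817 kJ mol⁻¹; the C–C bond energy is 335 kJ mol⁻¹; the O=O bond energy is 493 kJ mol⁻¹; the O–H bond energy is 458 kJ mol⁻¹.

Bonds broken (reactants):
  C–C: 2 × 335 = 670
  C–H: 12 × 408 = 4896
  O=O: 7 × 493 = 3451
  Σ(broken) = 9017 kJ
Bonds formed (products):
  C=O: 8 × 817 = 6536
  O–H: 12 × 458 = 5496
  Σ(formed) = 12032 kJ
ΔH = Σ(broken) − Σ(formed) = 9017 − 12032 = −3015 kJ

ΔH ≈ −3015 kJ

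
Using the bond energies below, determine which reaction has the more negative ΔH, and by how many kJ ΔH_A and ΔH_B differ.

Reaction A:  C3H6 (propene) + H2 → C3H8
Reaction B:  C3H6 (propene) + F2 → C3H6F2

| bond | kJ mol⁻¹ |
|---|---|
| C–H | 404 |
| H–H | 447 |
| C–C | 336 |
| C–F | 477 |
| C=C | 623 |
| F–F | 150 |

Reaction B, by 443 kJ

Reaction A:
  Bonds broken (reactants):
    C–C: 1 × 336 = 336
    C–H: 6 × 404 = 2424
    C=C: 1 × 623 = 623
    H–H: 1 × 447 = 447
    Σ(broken) = 3830 kJ
  Bonds formed (products):
    C–C: 2 × 336 = 672
    C–H: 8 × 404 = 3232
    Σ(formed) = 3904 kJ
  ΔH_A = 3830 − 3904 = −74 kJ
Reaction B:
  Bonds broken (reactants):
    C–C: 1 × 336 = 336
    C–H: 6 × 404 = 2424
    C=C: 1 × 623 = 623
    F–F: 1 × 150 = 150
    Σ(broken) = 3533 kJ
  Bonds formed (products):
    C–C: 2 × 336 = 672
    C–F: 2 × 477 = 954
    C–H: 6 × 404 = 2424
    Σ(formed) = 4050 kJ
  ΔH_B = 3533 − 4050 = −517 kJ
ΔH_A − ΔH_B = +443 kJ, so reaction B has the more negative ΔH; |ΔH_A − ΔH_B| = 443 kJ.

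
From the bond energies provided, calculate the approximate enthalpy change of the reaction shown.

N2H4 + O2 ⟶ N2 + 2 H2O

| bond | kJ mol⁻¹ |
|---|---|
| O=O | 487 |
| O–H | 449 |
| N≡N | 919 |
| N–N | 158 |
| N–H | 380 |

ΔH ≈ −550 kJ

Bonds broken (reactants):
  N–H: 4 × 380 = 1520
  N–N: 1 × 158 = 158
  O=O: 1 × 487 = 487
  Σ(broken) = 2165 kJ
Bonds formed (products):
  N≡N: 1 × 919 = 919
  O–H: 4 × 449 = 1796
  Σ(formed) = 2715 kJ
ΔH = Σ(broken) − Σ(formed) = 2165 − 2715 = −550 kJ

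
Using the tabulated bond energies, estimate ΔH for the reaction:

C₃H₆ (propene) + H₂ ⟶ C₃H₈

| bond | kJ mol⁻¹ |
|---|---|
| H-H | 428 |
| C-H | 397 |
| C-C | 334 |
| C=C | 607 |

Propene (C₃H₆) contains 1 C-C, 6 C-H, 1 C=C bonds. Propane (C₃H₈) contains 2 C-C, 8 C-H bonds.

Bonds broken (reactants):
  C-C: 1 × 334 = 334
  C-H: 6 × 397 = 2382
  C=C: 1 × 607 = 607
  H-H: 1 × 428 = 428
  Σ(broken) = 3751 kJ
Bonds formed (products):
  C-C: 2 × 334 = 668
  C-H: 8 × 397 = 3176
  Σ(formed) = 3844 kJ
ΔH = Σ(broken) − Σ(formed) = 3751 − 3844 = −93 kJ

ΔH ≈ −93 kJ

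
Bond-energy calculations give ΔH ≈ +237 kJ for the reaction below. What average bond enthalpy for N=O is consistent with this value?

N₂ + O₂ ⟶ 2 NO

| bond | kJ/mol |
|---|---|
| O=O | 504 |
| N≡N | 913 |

D(N=O) ≈ 590 kJ/mol

Let D be the N=O bond energy.
Σ(broken) = 1×913 + 1×504 = 1417
Σ(formed) = 2×D = 2D
ΔH = Σ(broken) − Σ(formed) = (1417) − (2D) = +1417 − 2D
Setting this equal to +237 kJ gives 2D = 1180, so D = 590 kJ/mol.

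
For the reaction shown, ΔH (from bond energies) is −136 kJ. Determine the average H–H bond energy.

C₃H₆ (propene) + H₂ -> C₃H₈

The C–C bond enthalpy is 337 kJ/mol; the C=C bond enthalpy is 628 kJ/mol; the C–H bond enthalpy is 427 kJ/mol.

D(H–H) ≈ 427 kJ/mol

Let D be the H–H bond energy.
Σ(broken) = 1×337 + 6×427 + 1×628 + 1×D = 3527 + D
Σ(formed) = 2×337 + 8×427 = 4090
ΔH = Σ(broken) − Σ(formed) = (3527 + D) − (4090) = −563 + D
Setting this equal to −136 kJ gives D = 427 kJ/mol.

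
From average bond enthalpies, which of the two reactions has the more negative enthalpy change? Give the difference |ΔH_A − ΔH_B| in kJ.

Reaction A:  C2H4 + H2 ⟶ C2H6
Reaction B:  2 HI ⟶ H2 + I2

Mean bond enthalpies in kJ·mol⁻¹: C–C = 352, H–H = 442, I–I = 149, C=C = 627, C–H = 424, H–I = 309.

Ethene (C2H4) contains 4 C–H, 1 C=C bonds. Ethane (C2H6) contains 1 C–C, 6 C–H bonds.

Reaction A, by 158 kJ

Reaction A:
  Bonds broken (reactants):
    C–H: 4 × 424 = 1696
    C=C: 1 × 627 = 627
    H–H: 1 × 442 = 442
    Σ(broken) = 2765 kJ
  Bonds formed (products):
    C–C: 1 × 352 = 352
    C–H: 6 × 424 = 2544
    Σ(formed) = 2896 kJ
  ΔH_A = 2765 − 2896 = −131 kJ
Reaction B:
  Bonds broken (reactants):
    H–I: 2 × 309 = 618
    Σ(broken) = 618 kJ
  Bonds formed (products):
    H–H: 1 × 442 = 442
    I–I: 1 × 149 = 149
    Σ(formed) = 591 kJ
  ΔH_B = 618 − 591 = +27 kJ
ΔH_A − ΔH_B = −158 kJ, so reaction A has the more negative ΔH; |ΔH_A − ΔH_B| = 158 kJ.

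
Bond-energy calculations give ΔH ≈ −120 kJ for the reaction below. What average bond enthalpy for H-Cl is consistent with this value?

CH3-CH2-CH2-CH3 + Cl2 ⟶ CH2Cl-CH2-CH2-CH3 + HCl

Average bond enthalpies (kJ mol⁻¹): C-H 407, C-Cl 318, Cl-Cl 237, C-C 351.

Let D be the H-Cl bond energy.
Σ(broken) = 3×351 + 10×407 + 1×237 = 5360
Σ(formed) = 3×351 + 1×318 + 9×407 + 1×D = 5034 + D
ΔH = Σ(broken) − Σ(formed) = (5360) − (5034 + D) = +326 − D
Setting this equal to −120 kJ gives D = 446 kJ/mol.

D(H-Cl) ≈ 446 kJ/mol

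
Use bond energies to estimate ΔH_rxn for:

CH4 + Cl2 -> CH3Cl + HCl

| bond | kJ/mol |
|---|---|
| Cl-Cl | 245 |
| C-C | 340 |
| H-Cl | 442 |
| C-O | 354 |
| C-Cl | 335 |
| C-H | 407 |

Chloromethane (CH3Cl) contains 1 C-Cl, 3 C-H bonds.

ΔH ≈ −125 kJ

Bonds broken (reactants):
  C-H: 4 × 407 = 1628
  Cl-Cl: 1 × 245 = 245
  Σ(broken) = 1873 kJ
Bonds formed (products):
  C-Cl: 1 × 335 = 335
  C-H: 3 × 407 = 1221
  H-Cl: 1 × 442 = 442
  Σ(formed) = 1998 kJ
ΔH = Σ(broken) − Σ(formed) = 1873 − 1998 = −125 kJ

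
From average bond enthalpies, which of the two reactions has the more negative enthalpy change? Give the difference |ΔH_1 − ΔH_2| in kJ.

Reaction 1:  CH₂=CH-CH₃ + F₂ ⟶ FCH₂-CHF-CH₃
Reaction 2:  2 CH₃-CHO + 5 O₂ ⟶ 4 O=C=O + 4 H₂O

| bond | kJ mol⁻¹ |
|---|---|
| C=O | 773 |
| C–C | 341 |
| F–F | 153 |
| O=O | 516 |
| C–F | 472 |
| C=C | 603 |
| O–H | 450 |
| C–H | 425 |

Reaction 1:
  Bonds broken (reactants):
    C–C: 1 × 341 = 341
    C–H: 6 × 425 = 2550
    C=C: 1 × 603 = 603
    F–F: 1 × 153 = 153
    Σ(broken) = 3647 kJ
  Bonds formed (products):
    C–C: 2 × 341 = 682
    C–F: 2 × 472 = 944
    C–H: 6 × 425 = 2550
    Σ(formed) = 4176 kJ
  ΔH_1 = 3647 − 4176 = −529 kJ
Reaction 2:
  Bonds broken (reactants):
    C–C: 2 × 341 = 682
    C–H: 8 × 425 = 3400
    C=O: 2 × 773 = 1546
    O=O: 5 × 516 = 2580
    Σ(broken) = 8208 kJ
  Bonds formed (products):
    C=O: 8 × 773 = 6184
    O–H: 8 × 450 = 3600
    Σ(formed) = 9784 kJ
  ΔH_2 = 8208 − 9784 = −1576 kJ
ΔH_1 − ΔH_2 = +1047 kJ, so reaction 2 has the more negative ΔH; |ΔH_1 − ΔH_2| = 1047 kJ.

Reaction 2, by 1047 kJ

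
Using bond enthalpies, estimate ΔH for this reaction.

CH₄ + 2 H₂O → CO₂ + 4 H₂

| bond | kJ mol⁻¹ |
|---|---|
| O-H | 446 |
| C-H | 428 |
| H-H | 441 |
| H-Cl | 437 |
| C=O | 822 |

Bonds broken (reactants):
  C-H: 4 × 428 = 1712
  O-H: 4 × 446 = 1784
  Σ(broken) = 3496 kJ
Bonds formed (products):
  C=O: 2 × 822 = 1644
  H-H: 4 × 441 = 1764
  Σ(formed) = 3408 kJ
ΔH = Σ(broken) − Σ(formed) = 3496 − 3408 = +88 kJ

ΔH ≈ +88 kJ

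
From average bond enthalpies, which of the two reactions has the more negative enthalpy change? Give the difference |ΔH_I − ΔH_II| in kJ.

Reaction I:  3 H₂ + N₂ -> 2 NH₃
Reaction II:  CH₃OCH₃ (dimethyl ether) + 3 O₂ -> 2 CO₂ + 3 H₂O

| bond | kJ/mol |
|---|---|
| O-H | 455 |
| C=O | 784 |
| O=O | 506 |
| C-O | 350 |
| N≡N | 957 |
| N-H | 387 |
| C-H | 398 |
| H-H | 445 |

Reaction I:
  Bonds broken (reactants):
    H-H: 3 × 445 = 1335
    N≡N: 1 × 957 = 957
    Σ(broken) = 2292 kJ
  Bonds formed (products):
    N-H: 6 × 387 = 2322
    Σ(formed) = 2322 kJ
  ΔH_I = 2292 − 2322 = −30 kJ
Reaction II:
  Bonds broken (reactants):
    C-H: 6 × 398 = 2388
    C-O: 2 × 350 = 700
    O=O: 3 × 506 = 1518
    Σ(broken) = 4606 kJ
  Bonds formed (products):
    C=O: 4 × 784 = 3136
    O-H: 6 × 455 = 2730
    Σ(formed) = 5866 kJ
  ΔH_II = 4606 − 5866 = −1260 kJ
ΔH_I − ΔH_II = +1230 kJ, so reaction II has the more negative ΔH; |ΔH_I − ΔH_II| = 1230 kJ.

Reaction II, by 1230 kJ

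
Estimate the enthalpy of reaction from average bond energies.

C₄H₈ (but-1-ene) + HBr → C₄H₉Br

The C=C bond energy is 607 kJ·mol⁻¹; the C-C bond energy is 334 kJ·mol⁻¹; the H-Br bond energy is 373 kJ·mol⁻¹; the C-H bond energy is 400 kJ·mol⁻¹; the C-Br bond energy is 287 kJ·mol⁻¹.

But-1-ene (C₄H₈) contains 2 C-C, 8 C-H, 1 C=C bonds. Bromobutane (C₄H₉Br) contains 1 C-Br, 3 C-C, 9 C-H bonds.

Bonds broken (reactants):
  C-C: 2 × 334 = 668
  C-H: 8 × 400 = 3200
  C=C: 1 × 607 = 607
  H-Br: 1 × 373 = 373
  Σ(broken) = 4848 kJ
Bonds formed (products):
  C-Br: 1 × 287 = 287
  C-C: 3 × 334 = 1002
  C-H: 9 × 400 = 3600
  Σ(formed) = 4889 kJ
ΔH = Σ(broken) − Σ(formed) = 4848 − 4889 = −41 kJ

ΔH ≈ −41 kJ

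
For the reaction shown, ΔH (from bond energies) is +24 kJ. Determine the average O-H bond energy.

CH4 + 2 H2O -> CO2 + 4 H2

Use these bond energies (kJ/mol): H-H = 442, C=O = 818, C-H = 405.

Let D be the O-H bond energy.
Σ(broken) = 4×405 + 4×D = 1620 + 4D
Σ(formed) = 2×818 + 4×442 = 3404
ΔH = Σ(broken) − Σ(formed) = (1620 + 4D) − (3404) = −1784 + 4D
Setting this equal to +24 kJ gives 4D = 1808, so D = 452 kJ/mol.

D(O-H) ≈ 452 kJ/mol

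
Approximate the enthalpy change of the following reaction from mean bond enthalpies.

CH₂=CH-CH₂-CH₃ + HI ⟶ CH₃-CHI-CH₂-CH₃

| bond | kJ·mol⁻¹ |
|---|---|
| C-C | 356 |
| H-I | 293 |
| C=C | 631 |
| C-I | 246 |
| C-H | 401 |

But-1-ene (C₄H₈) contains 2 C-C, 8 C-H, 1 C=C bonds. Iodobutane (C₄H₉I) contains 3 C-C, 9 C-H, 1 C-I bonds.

ΔH ≈ −79 kJ

Bonds broken (reactants):
  C-C: 2 × 356 = 712
  C-H: 8 × 401 = 3208
  C=C: 1 × 631 = 631
  H-I: 1 × 293 = 293
  Σ(broken) = 4844 kJ
Bonds formed (products):
  C-C: 3 × 356 = 1068
  C-H: 9 × 401 = 3609
  C-I: 1 × 246 = 246
  Σ(formed) = 4923 kJ
ΔH = Σ(broken) − Σ(formed) = 4844 − 4923 = −79 kJ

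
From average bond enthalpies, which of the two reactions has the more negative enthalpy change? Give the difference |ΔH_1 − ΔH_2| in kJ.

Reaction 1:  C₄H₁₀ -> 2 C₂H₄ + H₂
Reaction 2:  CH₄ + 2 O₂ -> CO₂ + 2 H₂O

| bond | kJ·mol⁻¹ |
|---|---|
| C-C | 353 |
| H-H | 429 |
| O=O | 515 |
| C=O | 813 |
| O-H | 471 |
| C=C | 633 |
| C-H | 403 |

Reaction 2, by 1038 kJ

Reaction 1:
  Bonds broken (reactants):
    C-C: 3 × 353 = 1059
    C-H: 10 × 403 = 4030
    Σ(broken) = 5089 kJ
  Bonds formed (products):
    C-H: 8 × 403 = 3224
    C=C: 2 × 633 = 1266
    H-H: 1 × 429 = 429
    Σ(formed) = 4919 kJ
  ΔH_1 = 5089 − 4919 = +170 kJ
Reaction 2:
  Bonds broken (reactants):
    C-H: 4 × 403 = 1612
    O=O: 2 × 515 = 1030
    Σ(broken) = 2642 kJ
  Bonds formed (products):
    C=O: 2 × 813 = 1626
    O-H: 4 × 471 = 1884
    Σ(formed) = 3510 kJ
  ΔH_2 = 2642 − 3510 = −868 kJ
ΔH_1 − ΔH_2 = +1038 kJ, so reaction 2 has the more negative ΔH; |ΔH_1 − ΔH_2| = 1038 kJ.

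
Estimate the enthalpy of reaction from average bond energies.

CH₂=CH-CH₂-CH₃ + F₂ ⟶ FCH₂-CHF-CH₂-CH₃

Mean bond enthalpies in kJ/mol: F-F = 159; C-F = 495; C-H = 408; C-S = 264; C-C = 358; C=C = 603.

Bonds broken (reactants):
  C-C: 2 × 358 = 716
  C-H: 8 × 408 = 3264
  C=C: 1 × 603 = 603
  F-F: 1 × 159 = 159
  Σ(broken) = 4742 kJ
Bonds formed (products):
  C-C: 3 × 358 = 1074
  C-F: 2 × 495 = 990
  C-H: 8 × 408 = 3264
  Σ(formed) = 5328 kJ
ΔH = Σ(broken) − Σ(formed) = 4742 − 5328 = −586 kJ

ΔH ≈ −586 kJ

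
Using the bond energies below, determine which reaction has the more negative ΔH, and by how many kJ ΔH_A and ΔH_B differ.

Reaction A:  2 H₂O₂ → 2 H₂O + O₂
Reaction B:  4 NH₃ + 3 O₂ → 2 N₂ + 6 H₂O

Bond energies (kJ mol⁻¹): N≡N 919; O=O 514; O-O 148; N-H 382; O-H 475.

Reaction B, by 1194 kJ

Reaction A:
  Bonds broken (reactants):
    O-H: 4 × 475 = 1900
    O-O: 2 × 148 = 296
    Σ(broken) = 2196 kJ
  Bonds formed (products):
    O-H: 4 × 475 = 1900
    O=O: 1 × 514 = 514
    Σ(formed) = 2414 kJ
  ΔH_A = 2196 − 2414 = −218 kJ
Reaction B:
  Bonds broken (reactants):
    N-H: 12 × 382 = 4584
    O=O: 3 × 514 = 1542
    Σ(broken) = 6126 kJ
  Bonds formed (products):
    N≡N: 2 × 919 = 1838
    O-H: 12 × 475 = 5700
    Σ(formed) = 7538 kJ
  ΔH_B = 6126 − 7538 = −1412 kJ
ΔH_A − ΔH_B = +1194 kJ, so reaction B has the more negative ΔH; |ΔH_A − ΔH_B| = 1194 kJ.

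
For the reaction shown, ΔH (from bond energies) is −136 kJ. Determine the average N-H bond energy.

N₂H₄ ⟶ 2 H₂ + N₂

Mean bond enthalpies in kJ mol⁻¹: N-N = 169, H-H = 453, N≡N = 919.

D(N-H) ≈ 380 kJ/mol

Let D be the N-H bond energy.
Σ(broken) = 4×D + 1×169 = 169 + 4D
Σ(formed) = 2×453 + 1×919 = 1825
ΔH = Σ(broken) − Σ(formed) = (169 + 4D) − (1825) = −1656 + 4D
Setting this equal to −136 kJ gives 4D = 1520, so D = 380 kJ/mol.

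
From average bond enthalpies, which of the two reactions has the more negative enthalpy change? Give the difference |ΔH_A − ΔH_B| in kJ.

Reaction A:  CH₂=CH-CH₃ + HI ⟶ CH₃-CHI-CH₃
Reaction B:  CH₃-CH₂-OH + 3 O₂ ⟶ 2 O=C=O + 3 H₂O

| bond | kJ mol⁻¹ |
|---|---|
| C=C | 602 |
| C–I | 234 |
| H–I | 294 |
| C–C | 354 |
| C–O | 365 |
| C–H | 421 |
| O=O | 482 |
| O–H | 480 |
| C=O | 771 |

Reaction B, by 1101 kJ

Reaction A:
  Bonds broken (reactants):
    C–C: 1 × 354 = 354
    C–H: 6 × 421 = 2526
    C=C: 1 × 602 = 602
    H–I: 1 × 294 = 294
    Σ(broken) = 3776 kJ
  Bonds formed (products):
    C–C: 2 × 354 = 708
    C–H: 7 × 421 = 2947
    C–I: 1 × 234 = 234
    Σ(formed) = 3889 kJ
  ΔH_A = 3776 − 3889 = −113 kJ
Reaction B:
  Bonds broken (reactants):
    C–C: 1 × 354 = 354
    C–H: 5 × 421 = 2105
    C–O: 1 × 365 = 365
    O–H: 1 × 480 = 480
    O=O: 3 × 482 = 1446
    Σ(broken) = 4750 kJ
  Bonds formed (products):
    C=O: 4 × 771 = 3084
    O–H: 6 × 480 = 2880
    Σ(formed) = 5964 kJ
  ΔH_B = 4750 − 5964 = −1214 kJ
ΔH_A − ΔH_B = +1101 kJ, so reaction B has the more negative ΔH; |ΔH_A − ΔH_B| = 1101 kJ.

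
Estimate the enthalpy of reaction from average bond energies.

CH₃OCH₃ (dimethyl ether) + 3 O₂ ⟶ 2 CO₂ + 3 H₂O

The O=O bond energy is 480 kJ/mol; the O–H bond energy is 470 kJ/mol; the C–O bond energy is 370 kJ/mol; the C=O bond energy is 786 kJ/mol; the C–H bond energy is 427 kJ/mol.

Bonds broken (reactants):
  C–H: 6 × 427 = 2562
  C–O: 2 × 370 = 740
  O=O: 3 × 480 = 1440
  Σ(broken) = 4742 kJ
Bonds formed (products):
  C=O: 4 × 786 = 3144
  O–H: 6 × 470 = 2820
  Σ(formed) = 5964 kJ
ΔH = Σ(broken) − Σ(formed) = 4742 − 5964 = −1222 kJ

ΔH ≈ −1222 kJ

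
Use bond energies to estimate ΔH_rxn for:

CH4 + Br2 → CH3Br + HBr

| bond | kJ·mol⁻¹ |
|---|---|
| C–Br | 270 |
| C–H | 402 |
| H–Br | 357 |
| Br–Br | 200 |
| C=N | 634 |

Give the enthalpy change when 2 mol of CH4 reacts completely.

Bonds broken (reactants):
  Br–Br: 1 × 200 = 200
  C–H: 4 × 402 = 1608
  Σ(broken) = 1808 kJ
Bonds formed (products):
  C–Br: 1 × 270 = 270
  C–H: 3 × 402 = 1206
  H–Br: 1 × 357 = 357
  Σ(formed) = 1833 kJ
ΔH = Σ(broken) − Σ(formed) = 1808 − 1833 = −25 kJ
For 2× the reaction as written: 2 × (−25) = −50 kJ

ΔH = −50 kJ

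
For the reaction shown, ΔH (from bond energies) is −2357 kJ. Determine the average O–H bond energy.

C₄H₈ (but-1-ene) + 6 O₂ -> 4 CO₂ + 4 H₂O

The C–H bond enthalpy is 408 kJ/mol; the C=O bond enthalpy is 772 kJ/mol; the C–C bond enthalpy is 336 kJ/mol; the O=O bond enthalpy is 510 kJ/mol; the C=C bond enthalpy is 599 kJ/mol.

D(O–H) ≈ 472 kJ/mol

Let D be the O–H bond energy.
Σ(broken) = 2×336 + 8×408 + 1×599 + 6×510 = 7595
Σ(formed) = 8×772 + 8×D = 6176 + 8D
ΔH = Σ(broken) − Σ(formed) = (7595) − (6176 + 8D) = +1419 − 8D
Setting this equal to −2357 kJ gives 8D = 3776, so D = 472 kJ/mol.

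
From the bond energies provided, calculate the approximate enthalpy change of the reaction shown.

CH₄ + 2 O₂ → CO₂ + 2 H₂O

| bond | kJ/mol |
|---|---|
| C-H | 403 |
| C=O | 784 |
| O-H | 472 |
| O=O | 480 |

ΔH ≈ −884 kJ

Bonds broken (reactants):
  C-H: 4 × 403 = 1612
  O=O: 2 × 480 = 960
  Σ(broken) = 2572 kJ
Bonds formed (products):
  C=O: 2 × 784 = 1568
  O-H: 4 × 472 = 1888
  Σ(formed) = 3456 kJ
ΔH = Σ(broken) − Σ(formed) = 2572 − 3456 = −884 kJ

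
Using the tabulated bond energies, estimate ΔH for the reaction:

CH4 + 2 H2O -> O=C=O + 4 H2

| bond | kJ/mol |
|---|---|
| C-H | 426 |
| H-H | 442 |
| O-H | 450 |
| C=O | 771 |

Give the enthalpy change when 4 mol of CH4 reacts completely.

ΔH = +776 kJ

Bonds broken (reactants):
  C-H: 4 × 426 = 1704
  O-H: 4 × 450 = 1800
  Σ(broken) = 3504 kJ
Bonds formed (products):
  C=O: 2 × 771 = 1542
  H-H: 4 × 442 = 1768
  Σ(formed) = 3310 kJ
ΔH = Σ(broken) − Σ(formed) = 3504 − 3310 = +194 kJ
For 4× the reaction as written: 4 × (+194) = +776 kJ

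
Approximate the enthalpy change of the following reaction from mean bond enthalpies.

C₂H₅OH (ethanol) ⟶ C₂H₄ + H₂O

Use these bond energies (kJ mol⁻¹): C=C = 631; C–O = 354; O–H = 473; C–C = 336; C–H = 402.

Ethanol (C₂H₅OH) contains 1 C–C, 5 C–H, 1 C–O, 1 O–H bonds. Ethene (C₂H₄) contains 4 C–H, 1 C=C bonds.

Bonds broken (reactants):
  C–C: 1 × 336 = 336
  C–H: 5 × 402 = 2010
  C–O: 1 × 354 = 354
  O–H: 1 × 473 = 473
  Σ(broken) = 3173 kJ
Bonds formed (products):
  C–H: 4 × 402 = 1608
  C=C: 1 × 631 = 631
  O–H: 2 × 473 = 946
  Σ(formed) = 3185 kJ
ΔH = Σ(broken) − Σ(formed) = 3173 − 3185 = −12 kJ

ΔH ≈ −12 kJ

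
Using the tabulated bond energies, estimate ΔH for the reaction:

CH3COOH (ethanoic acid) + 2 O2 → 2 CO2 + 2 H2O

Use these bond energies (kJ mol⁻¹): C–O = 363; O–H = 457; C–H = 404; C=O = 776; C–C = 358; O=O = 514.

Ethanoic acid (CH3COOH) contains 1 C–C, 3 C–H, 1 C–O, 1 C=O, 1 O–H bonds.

Bonds broken (reactants):
  C–C: 1 × 358 = 358
  C–H: 3 × 404 = 1212
  C–O: 1 × 363 = 363
  C=O: 1 × 776 = 776
  O–H: 1 × 457 = 457
  O=O: 2 × 514 = 1028
  Σ(broken) = 4194 kJ
Bonds formed (products):
  C=O: 4 × 776 = 3104
  O–H: 4 × 457 = 1828
  Σ(formed) = 4932 kJ
ΔH = Σ(broken) − Σ(formed) = 4194 − 4932 = −738 kJ

ΔH ≈ −738 kJ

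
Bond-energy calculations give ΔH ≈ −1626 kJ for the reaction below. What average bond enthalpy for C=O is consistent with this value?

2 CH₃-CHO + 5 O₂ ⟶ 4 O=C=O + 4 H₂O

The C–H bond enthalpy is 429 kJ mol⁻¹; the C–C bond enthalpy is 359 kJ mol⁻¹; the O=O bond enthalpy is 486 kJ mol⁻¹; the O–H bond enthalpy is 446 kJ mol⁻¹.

D(C=O) ≈ 773 kJ/mol

Let D be the C=O bond energy.
Σ(broken) = 2×359 + 8×429 + 2×D + 5×486 = 6580 + 2D
Σ(formed) = 8×D + 8×446 = 3568 + 8D
ΔH = Σ(broken) − Σ(formed) = (6580 + 2D) − (3568 + 8D) = +3012 − 6D
Setting this equal to −1626 kJ gives 6D = 4638, so D = 773 kJ/mol.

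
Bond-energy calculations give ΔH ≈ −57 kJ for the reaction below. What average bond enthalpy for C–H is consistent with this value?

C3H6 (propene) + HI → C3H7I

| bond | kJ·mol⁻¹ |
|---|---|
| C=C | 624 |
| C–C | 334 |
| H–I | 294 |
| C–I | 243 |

D(C–H) ≈ 398 kJ/mol

Let D be the C–H bond energy.
Σ(broken) = 1×334 + 6×D + 1×624 + 1×294 = 1252 + 6D
Σ(formed) = 2×334 + 7×D + 1×243 = 911 + 7D
ΔH = Σ(broken) − Σ(formed) = (1252 + 6D) − (911 + 7D) = +341 − D
Setting this equal to −57 kJ gives D = 398 kJ/mol.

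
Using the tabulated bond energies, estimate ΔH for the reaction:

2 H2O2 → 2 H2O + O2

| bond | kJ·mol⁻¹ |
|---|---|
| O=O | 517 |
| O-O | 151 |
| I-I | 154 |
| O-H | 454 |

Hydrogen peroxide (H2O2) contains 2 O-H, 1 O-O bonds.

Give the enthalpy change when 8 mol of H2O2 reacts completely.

ΔH = −860 kJ

Bonds broken (reactants):
  O-H: 4 × 454 = 1816
  O-O: 2 × 151 = 302
  Σ(broken) = 2118 kJ
Bonds formed (products):
  O-H: 4 × 454 = 1816
  O=O: 1 × 517 = 517
  Σ(formed) = 2333 kJ
ΔH = Σ(broken) − Σ(formed) = 2118 − 2333 = −215 kJ
For 4× the reaction as written: 4 × (−215) = −860 kJ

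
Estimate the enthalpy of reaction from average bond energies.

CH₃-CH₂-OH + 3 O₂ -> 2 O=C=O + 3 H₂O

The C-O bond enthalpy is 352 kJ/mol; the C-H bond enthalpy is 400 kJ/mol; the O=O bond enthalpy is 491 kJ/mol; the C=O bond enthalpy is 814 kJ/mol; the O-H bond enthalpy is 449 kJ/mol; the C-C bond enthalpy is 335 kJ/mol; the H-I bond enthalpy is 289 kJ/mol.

ΔH ≈ −1341 kJ

Bonds broken (reactants):
  C-C: 1 × 335 = 335
  C-H: 5 × 400 = 2000
  C-O: 1 × 352 = 352
  O-H: 1 × 449 = 449
  O=O: 3 × 491 = 1473
  Σ(broken) = 4609 kJ
Bonds formed (products):
  C=O: 4 × 814 = 3256
  O-H: 6 × 449 = 2694
  Σ(formed) = 5950 kJ
ΔH = Σ(broken) − Σ(formed) = 4609 − 5950 = −1341 kJ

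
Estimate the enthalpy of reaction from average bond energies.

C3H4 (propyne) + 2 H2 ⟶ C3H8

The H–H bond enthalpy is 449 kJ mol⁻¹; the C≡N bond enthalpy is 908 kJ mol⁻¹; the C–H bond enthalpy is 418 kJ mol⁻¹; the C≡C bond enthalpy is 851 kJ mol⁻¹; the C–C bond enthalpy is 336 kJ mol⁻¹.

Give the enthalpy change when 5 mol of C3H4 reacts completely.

Bonds broken (reactants):
  C≡C: 1 × 851 = 851
  C–C: 1 × 336 = 336
  C–H: 4 × 418 = 1672
  H–H: 2 × 449 = 898
  Σ(broken) = 3757 kJ
Bonds formed (products):
  C–C: 2 × 336 = 672
  C–H: 8 × 418 = 3344
  Σ(formed) = 4016 kJ
ΔH = Σ(broken) − Σ(formed) = 3757 − 4016 = −259 kJ
For 5× the reaction as written: 5 × (−259) = −1295 kJ

ΔH = −1295 kJ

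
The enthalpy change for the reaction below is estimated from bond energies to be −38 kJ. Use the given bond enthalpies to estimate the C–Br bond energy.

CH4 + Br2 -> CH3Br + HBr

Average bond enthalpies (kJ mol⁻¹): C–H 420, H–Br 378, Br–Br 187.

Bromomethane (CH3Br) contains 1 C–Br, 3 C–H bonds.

Let D be the C–Br bond energy.
Σ(broken) = 1×187 + 4×420 = 1867
Σ(formed) = 1×D + 3×420 + 1×378 = 1638 + D
ΔH = Σ(broken) − Σ(formed) = (1867) − (1638 + D) = +229 − D
Setting this equal to −38 kJ gives D = 267 kJ/mol.

D(C–Br) ≈ 267 kJ/mol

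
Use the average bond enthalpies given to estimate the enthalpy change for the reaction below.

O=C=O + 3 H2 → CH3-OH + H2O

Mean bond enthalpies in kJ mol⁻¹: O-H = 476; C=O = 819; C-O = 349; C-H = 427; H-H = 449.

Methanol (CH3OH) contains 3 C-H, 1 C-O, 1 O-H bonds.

ΔH ≈ −73 kJ

Bonds broken (reactants):
  C=O: 2 × 819 = 1638
  H-H: 3 × 449 = 1347
  Σ(broken) = 2985 kJ
Bonds formed (products):
  C-H: 3 × 427 = 1281
  C-O: 1 × 349 = 349
  O-H: 3 × 476 = 1428
  Σ(formed) = 3058 kJ
ΔH = Σ(broken) − Σ(formed) = 2985 − 3058 = −73 kJ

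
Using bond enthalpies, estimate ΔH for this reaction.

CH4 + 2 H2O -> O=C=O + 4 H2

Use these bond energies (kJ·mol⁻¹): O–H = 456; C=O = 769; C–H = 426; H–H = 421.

Bonds broken (reactants):
  C–H: 4 × 426 = 1704
  O–H: 4 × 456 = 1824
  Σ(broken) = 3528 kJ
Bonds formed (products):
  C=O: 2 × 769 = 1538
  H–H: 4 × 421 = 1684
  Σ(formed) = 3222 kJ
ΔH = Σ(broken) − Σ(formed) = 3528 − 3222 = +306 kJ

ΔH ≈ +306 kJ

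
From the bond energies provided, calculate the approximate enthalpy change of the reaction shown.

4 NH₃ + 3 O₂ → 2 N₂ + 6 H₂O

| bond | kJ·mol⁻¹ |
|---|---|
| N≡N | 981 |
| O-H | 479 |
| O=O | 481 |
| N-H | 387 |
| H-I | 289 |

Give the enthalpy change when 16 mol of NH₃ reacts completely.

Bonds broken (reactants):
  N-H: 12 × 387 = 4644
  O=O: 3 × 481 = 1443
  Σ(broken) = 6087 kJ
Bonds formed (products):
  N≡N: 2 × 981 = 1962
  O-H: 12 × 479 = 5748
  Σ(formed) = 7710 kJ
ΔH = Σ(broken) − Σ(formed) = 6087 − 7710 = −1623 kJ
For 4× the reaction as written: 4 × (−1623) = −6492 kJ

ΔH = −6492 kJ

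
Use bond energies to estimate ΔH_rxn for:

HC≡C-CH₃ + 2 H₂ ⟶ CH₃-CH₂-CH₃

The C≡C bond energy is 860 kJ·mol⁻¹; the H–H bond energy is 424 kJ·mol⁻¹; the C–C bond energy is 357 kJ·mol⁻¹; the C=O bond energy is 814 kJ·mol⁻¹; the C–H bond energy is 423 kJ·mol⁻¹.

Bonds broken (reactants):
  C≡C: 1 × 860 = 860
  C–C: 1 × 357 = 357
  C–H: 4 × 423 = 1692
  H–H: 2 × 424 = 848
  Σ(broken) = 3757 kJ
Bonds formed (products):
  C–C: 2 × 357 = 714
  C–H: 8 × 423 = 3384
  Σ(formed) = 4098 kJ
ΔH = Σ(broken) − Σ(formed) = 3757 − 4098 = −341 kJ

ΔH ≈ −341 kJ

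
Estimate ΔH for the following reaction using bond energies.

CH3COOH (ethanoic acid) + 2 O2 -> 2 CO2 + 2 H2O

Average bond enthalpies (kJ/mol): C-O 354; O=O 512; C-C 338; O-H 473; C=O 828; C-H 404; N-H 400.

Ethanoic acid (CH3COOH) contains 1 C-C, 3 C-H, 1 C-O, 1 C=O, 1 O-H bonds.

Bonds broken (reactants):
  C-C: 1 × 338 = 338
  C-H: 3 × 404 = 1212
  C-O: 1 × 354 = 354
  C=O: 1 × 828 = 828
  O-H: 1 × 473 = 473
  O=O: 2 × 512 = 1024
  Σ(broken) = 4229 kJ
Bonds formed (products):
  C=O: 4 × 828 = 3312
  O-H: 4 × 473 = 1892
  Σ(formed) = 5204 kJ
ΔH = Σ(broken) − Σ(formed) = 4229 − 5204 = −975 kJ

ΔH ≈ −975 kJ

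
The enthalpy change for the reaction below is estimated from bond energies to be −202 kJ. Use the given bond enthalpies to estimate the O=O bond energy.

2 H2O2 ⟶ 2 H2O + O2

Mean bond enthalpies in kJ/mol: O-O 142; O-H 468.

D(O=O) ≈ 486 kJ/mol

Let D be the O=O bond energy.
Σ(broken) = 4×468 + 2×142 = 2156
Σ(formed) = 4×468 + 1×D = 1872 + D
ΔH = Σ(broken) − Σ(formed) = (2156) − (1872 + D) = +284 − D
Setting this equal to −202 kJ gives D = 486 kJ/mol.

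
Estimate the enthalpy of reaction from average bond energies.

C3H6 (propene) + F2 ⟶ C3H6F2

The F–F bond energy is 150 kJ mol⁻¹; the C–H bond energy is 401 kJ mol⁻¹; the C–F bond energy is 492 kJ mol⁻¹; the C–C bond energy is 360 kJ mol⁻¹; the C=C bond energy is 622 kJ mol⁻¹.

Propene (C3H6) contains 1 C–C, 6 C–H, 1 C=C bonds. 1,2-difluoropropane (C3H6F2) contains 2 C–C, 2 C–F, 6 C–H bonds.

ΔH ≈ −572 kJ

Bonds broken (reactants):
  C–C: 1 × 360 = 360
  C–H: 6 × 401 = 2406
  C=C: 1 × 622 = 622
  F–F: 1 × 150 = 150
  Σ(broken) = 3538 kJ
Bonds formed (products):
  C–C: 2 × 360 = 720
  C–F: 2 × 492 = 984
  C–H: 6 × 401 = 2406
  Σ(formed) = 4110 kJ
ΔH = Σ(broken) − Σ(formed) = 3538 − 4110 = −572 kJ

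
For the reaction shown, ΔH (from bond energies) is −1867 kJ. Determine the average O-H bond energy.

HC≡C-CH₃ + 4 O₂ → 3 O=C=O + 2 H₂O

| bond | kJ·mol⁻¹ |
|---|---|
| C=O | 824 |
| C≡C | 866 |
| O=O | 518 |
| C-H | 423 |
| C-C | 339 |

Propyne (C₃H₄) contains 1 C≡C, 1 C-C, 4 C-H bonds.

D(O-H) ≈ 473 kJ/mol

Let D be the O-H bond energy.
Σ(broken) = 1×866 + 1×339 + 4×423 + 4×518 = 4969
Σ(formed) = 6×824 + 4×D = 4944 + 4D
ΔH = Σ(broken) − Σ(formed) = (4969) − (4944 + 4D) = +25 − 4D
Setting this equal to −1867 kJ gives 4D = 1892, so D = 473 kJ/mol.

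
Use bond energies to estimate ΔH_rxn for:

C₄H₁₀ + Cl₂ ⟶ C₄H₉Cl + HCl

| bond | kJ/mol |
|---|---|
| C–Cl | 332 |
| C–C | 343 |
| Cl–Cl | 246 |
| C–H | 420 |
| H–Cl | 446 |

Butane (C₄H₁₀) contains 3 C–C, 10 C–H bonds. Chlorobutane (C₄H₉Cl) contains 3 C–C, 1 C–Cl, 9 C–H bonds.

ΔH ≈ −112 kJ

Bonds broken (reactants):
  C–C: 3 × 343 = 1029
  C–H: 10 × 420 = 4200
  Cl–Cl: 1 × 246 = 246
  Σ(broken) = 5475 kJ
Bonds formed (products):
  C–C: 3 × 343 = 1029
  C–Cl: 1 × 332 = 332
  C–H: 9 × 420 = 3780
  H–Cl: 1 × 446 = 446
  Σ(formed) = 5587 kJ
ΔH = Σ(broken) − Σ(formed) = 5475 − 5587 = −112 kJ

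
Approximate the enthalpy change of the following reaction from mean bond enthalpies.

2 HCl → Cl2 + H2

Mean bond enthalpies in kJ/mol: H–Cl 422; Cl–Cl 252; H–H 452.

Bonds broken (reactants):
  H–Cl: 2 × 422 = 844
  Σ(broken) = 844 kJ
Bonds formed (products):
  Cl–Cl: 1 × 252 = 252
  H–H: 1 × 452 = 452
  Σ(formed) = 704 kJ
ΔH = Σ(broken) − Σ(formed) = 844 − 704 = +140 kJ

ΔH ≈ +140 kJ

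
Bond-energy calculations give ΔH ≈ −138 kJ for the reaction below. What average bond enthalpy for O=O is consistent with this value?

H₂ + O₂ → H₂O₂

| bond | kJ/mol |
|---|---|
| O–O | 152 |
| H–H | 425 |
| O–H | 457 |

D(O=O) ≈ 503 kJ/mol

Let D be the O=O bond energy.
Σ(broken) = 1×425 + 1×D = 425 + D
Σ(formed) = 2×457 + 1×152 = 1066
ΔH = Σ(broken) − Σ(formed) = (425 + D) − (1066) = −641 + D
Setting this equal to −138 kJ gives D = 503 kJ/mol.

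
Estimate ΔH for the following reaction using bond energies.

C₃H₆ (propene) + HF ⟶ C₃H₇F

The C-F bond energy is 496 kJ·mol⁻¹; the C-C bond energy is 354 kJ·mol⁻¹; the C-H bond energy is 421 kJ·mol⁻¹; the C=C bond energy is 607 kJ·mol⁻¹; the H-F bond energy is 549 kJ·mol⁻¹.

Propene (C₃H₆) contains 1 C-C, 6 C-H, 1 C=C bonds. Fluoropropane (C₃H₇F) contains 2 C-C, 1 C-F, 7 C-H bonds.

Bonds broken (reactants):
  C-C: 1 × 354 = 354
  C-H: 6 × 421 = 2526
  C=C: 1 × 607 = 607
  H-F: 1 × 549 = 549
  Σ(broken) = 4036 kJ
Bonds formed (products):
  C-C: 2 × 354 = 708
  C-F: 1 × 496 = 496
  C-H: 7 × 421 = 2947
  Σ(formed) = 4151 kJ
ΔH = Σ(broken) − Σ(formed) = 4036 − 4151 = −115 kJ

ΔH ≈ −115 kJ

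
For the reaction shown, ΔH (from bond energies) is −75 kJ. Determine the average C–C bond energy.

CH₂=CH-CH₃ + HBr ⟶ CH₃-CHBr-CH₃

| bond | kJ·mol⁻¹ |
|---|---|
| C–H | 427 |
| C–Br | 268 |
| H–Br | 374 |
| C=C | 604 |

D(C–C) ≈ 358 kJ/mol

Let D be the C–C bond energy.
Σ(broken) = 1×D + 6×427 + 1×604 + 1×374 = 3540 + D
Σ(formed) = 1×268 + 2×D + 7×427 = 3257 + 2D
ΔH = Σ(broken) − Σ(formed) = (3540 + D) − (3257 + 2D) = +283 − D
Setting this equal to −75 kJ gives D = 358 kJ/mol.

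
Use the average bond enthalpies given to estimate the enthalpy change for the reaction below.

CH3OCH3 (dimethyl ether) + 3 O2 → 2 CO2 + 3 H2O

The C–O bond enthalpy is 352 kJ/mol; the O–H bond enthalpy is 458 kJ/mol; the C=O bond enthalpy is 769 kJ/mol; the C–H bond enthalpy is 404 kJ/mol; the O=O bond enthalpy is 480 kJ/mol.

Bonds broken (reactants):
  C–H: 6 × 404 = 2424
  C–O: 2 × 352 = 704
  O=O: 3 × 480 = 1440
  Σ(broken) = 4568 kJ
Bonds formed (products):
  C=O: 4 × 769 = 3076
  O–H: 6 × 458 = 2748
  Σ(formed) = 5824 kJ
ΔH = Σ(broken) − Σ(formed) = 4568 − 5824 = −1256 kJ

ΔH ≈ −1256 kJ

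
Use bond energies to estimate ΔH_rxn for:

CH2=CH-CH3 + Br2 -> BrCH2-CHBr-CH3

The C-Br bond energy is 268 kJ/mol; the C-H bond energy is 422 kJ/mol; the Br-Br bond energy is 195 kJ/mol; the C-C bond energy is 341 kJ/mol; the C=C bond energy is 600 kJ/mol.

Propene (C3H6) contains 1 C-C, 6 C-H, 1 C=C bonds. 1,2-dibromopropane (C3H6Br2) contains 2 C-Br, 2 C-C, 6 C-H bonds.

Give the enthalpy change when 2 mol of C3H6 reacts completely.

Bonds broken (reactants):
  Br-Br: 1 × 195 = 195
  C-C: 1 × 341 = 341
  C-H: 6 × 422 = 2532
  C=C: 1 × 600 = 600
  Σ(broken) = 3668 kJ
Bonds formed (products):
  C-Br: 2 × 268 = 536
  C-C: 2 × 341 = 682
  C-H: 6 × 422 = 2532
  Σ(formed) = 3750 kJ
ΔH = Σ(broken) − Σ(formed) = 3668 − 3750 = −82 kJ
For 2× the reaction as written: 2 × (−82) = −164 kJ

ΔH = −164 kJ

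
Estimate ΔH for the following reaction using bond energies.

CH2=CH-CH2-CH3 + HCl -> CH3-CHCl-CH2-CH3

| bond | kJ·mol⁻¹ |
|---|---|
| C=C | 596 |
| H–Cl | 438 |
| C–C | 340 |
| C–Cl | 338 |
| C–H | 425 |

Bonds broken (reactants):
  C–C: 2 × 340 = 680
  C–H: 8 × 425 = 3400
  C=C: 1 × 596 = 596
  H–Cl: 1 × 438 = 438
  Σ(broken) = 5114 kJ
Bonds formed (products):
  C–C: 3 × 340 = 1020
  C–Cl: 1 × 338 = 338
  C–H: 9 × 425 = 3825
  Σ(formed) = 5183 kJ
ΔH = Σ(broken) − Σ(formed) = 5114 − 5183 = −69 kJ

ΔH ≈ −69 kJ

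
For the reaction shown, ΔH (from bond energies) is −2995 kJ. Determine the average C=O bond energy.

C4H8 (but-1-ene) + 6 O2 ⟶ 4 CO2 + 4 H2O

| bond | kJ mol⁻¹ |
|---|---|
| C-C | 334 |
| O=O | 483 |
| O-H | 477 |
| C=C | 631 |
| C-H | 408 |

Let D be the C=O bond energy.
Σ(broken) = 2×334 + 8×408 + 1×631 + 6×483 = 7461
Σ(formed) = 8×D + 8×477 = 3816 + 8D
ΔH = Σ(broken) − Σ(formed) = (7461) − (3816 + 8D) = +3645 − 8D
Setting this equal to −2995 kJ gives 8D = 6640, so D = 830 kJ/mol.

D(C=O) ≈ 830 kJ/mol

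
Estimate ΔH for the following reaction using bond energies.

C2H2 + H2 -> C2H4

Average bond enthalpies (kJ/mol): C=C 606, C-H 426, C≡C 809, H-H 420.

Bonds broken (reactants):
  C≡C: 1 × 809 = 809
  C-H: 2 × 426 = 852
  H-H: 1 × 420 = 420
  Σ(broken) = 2081 kJ
Bonds formed (products):
  C-H: 4 × 426 = 1704
  C=C: 1 × 606 = 606
  Σ(formed) = 2310 kJ
ΔH = Σ(broken) − Σ(formed) = 2081 − 2310 = −229 kJ

ΔH ≈ −229 kJ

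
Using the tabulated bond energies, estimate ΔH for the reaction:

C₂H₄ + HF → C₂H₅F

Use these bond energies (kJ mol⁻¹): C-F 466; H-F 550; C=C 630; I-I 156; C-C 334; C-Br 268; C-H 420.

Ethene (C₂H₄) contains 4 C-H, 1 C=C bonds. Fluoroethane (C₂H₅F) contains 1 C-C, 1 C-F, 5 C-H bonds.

Bonds broken (reactants):
  C-H: 4 × 420 = 1680
  C=C: 1 × 630 = 630
  H-F: 1 × 550 = 550
  Σ(broken) = 2860 kJ
Bonds formed (products):
  C-C: 1 × 334 = 334
  C-F: 1 × 466 = 466
  C-H: 5 × 420 = 2100
  Σ(formed) = 2900 kJ
ΔH = Σ(broken) − Σ(formed) = 2860 − 2900 = −40 kJ

ΔH ≈ −40 kJ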